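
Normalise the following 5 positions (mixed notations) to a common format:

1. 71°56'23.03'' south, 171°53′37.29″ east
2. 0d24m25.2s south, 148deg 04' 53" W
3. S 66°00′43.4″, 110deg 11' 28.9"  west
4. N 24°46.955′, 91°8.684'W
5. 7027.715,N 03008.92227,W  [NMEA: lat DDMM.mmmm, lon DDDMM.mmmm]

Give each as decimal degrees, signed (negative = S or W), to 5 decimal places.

1. -71.93973, 171.89369
2. -0.40700, -148.08139
3. -66.01206, -110.19136
4. 24.78258, -91.14473
5. 70.46192, -30.14870

Point 1:
  φ: 71 + 56/60 + 23.03/3600 = 71.939731
  S → negative
  Lon: 171° + 53/60 + 37.29/3600 = 171 + 0.883333 + 0.010358 = 171.893692
  E → positive
Point 2:
  φ: 24′ + 25.2″ = 24.42000′; 0 + 24.42000/60 = 0.407000
  hemisphere S, so the sign is −
  Longitude: 4′ + 53″ = 4.88333′; 148 + 4.88333/60 = 148.081389
  W → negative
Point 3:
  φ: 66 + 0/60 + 43.4/3600 = 66.012056
  S ⇒ negate
  Longitude: 110 + 11/60 + 28.9/3600 = 110.191361
  W ⇒ negate
Point 4:
  Lat: 46.955′ = 0.782583°; total 24.782583
  N ⇒ keep positive
  Lon: 91 + 8.684/60 = 91.144733
  hemisphere W, so the sign is −
Point 5:
  Lat: degrees = first 2 digits = 70, minutes = 27.715; 70 + 27.715/60 = 70.461917
  N → positive
  Longitude: degrees = first 3 digits = 30, minutes = 8.92227; 30 + 8.92227/60 = 30.148705
  W → negative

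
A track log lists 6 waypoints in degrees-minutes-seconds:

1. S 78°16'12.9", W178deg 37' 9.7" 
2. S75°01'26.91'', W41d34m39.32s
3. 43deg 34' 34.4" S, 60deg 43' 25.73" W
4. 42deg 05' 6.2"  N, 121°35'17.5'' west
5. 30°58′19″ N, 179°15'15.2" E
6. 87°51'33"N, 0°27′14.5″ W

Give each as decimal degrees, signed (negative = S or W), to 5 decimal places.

1. -78.27025, -178.61936
2. -75.02414, -41.57759
3. -43.57622, -60.72381
4. 42.08506, -121.58819
5. 30.97194, 179.25422
6. 87.85917, -0.45403

Point 1:
  Latitude: 78 + 16/60 + 12.9/3600 = 78.270250
  S → negative
  Lon: 178 + 37/60 + 9.7/3600 = 178.619361
  hemisphere W, so the sign is −
Point 2:
  Lat: 75 + 1/60 + 26.91/3600 = 75.024142
  hemisphere S, so the sign is −
  Longitude: 41 + 34/60 + 39.32/3600 = 41.577589
  hemisphere W, so the sign is −
Point 3:
  Lat: 43° + 34/60 + 34.4/3600 = 43 + 0.566667 + 0.009556 = 43.576222
  S ⇒ negate
  λ: 60 + 43/60 + 25.73/3600 = 60.723814
  W ⇒ negate
Point 4:
  Latitude: 5′ + 6.2″ = 5.10333′; 42 + 5.10333/60 = 42.085056
  N → positive
  Longitude: 121° + 35/60 + 17.5/3600 = 121 + 0.583333 + 0.004861 = 121.588194
  hemisphere W, so the sign is −
Point 5:
  Lat: 30 + 58/60 + 19/3600 = 30.971944
  N ⇒ keep positive
  Lon: 15′ + 15.2″ = 15.25333′; 179 + 15.25333/60 = 179.254222
  E → positive
Point 6:
  Lat: 51′ + 33″ = 51.55000′; 87 + 51.55000/60 = 87.859167
  N → positive
  Longitude: 27′ + 14.5″ = 27.24167′; 0 + 27.24167/60 = 0.454028
  W → negative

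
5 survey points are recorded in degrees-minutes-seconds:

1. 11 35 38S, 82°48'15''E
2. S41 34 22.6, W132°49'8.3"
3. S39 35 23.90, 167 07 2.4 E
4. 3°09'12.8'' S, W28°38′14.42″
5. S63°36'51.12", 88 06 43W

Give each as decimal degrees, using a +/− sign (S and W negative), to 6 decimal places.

Point 1:
  φ: 35′ + 38″ = 35.63333′; 11 + 35.63333/60 = 11.5938889
  S ⇒ negate
  Longitude: 82 + 48/60 + 15/3600 = 82.8041667
  E ⇒ keep positive
Point 2:
  Latitude: 41 + 34/60 + 22.6/3600 = 41.5729444
  S → negative
  Longitude: 132° + 49/60 + 8.3/3600 = 132 + 0.816667 + 0.002306 = 132.8189722
  W ⇒ negate
Point 3:
  Lat: 39° + 35/60 + 23.9/3600 = 39 + 0.583333 + 0.006639 = 39.5899722
  S → negative
  Longitude: 7′ + 2.4″ = 7.04000′; 167 + 7.04000/60 = 167.1173333
  E → positive
Point 4:
  φ: 9′ + 12.8″ = 9.21333′; 3 + 9.21333/60 = 3.1535556
  S → negative
  λ: 38′ + 14.42″ = 38.24033′; 28 + 38.24033/60 = 28.6373389
  W ⇒ negate
Point 5:
  φ: 63° + 36/60 + 51.12/3600 = 63 + 0.600000 + 0.014200 = 63.6142000
  S ⇒ negate
  Longitude: 6′ + 43″ = 6.71667′; 88 + 6.71667/60 = 88.1119444
  W → negative

1. -11.593889, 82.804167
2. -41.572944, -132.818972
3. -39.589972, 167.117333
4. -3.153556, -28.637339
5. -63.614200, -88.111944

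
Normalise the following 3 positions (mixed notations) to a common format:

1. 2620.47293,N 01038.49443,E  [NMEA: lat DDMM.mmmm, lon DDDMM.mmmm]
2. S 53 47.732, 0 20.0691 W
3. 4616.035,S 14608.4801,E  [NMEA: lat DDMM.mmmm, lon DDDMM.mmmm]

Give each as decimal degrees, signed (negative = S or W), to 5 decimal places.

Point 1:
  φ: degrees = first 2 digits = 26, minutes = 20.47293; 26 + 20.47293/60 = 26.341216
  N → positive
  Longitude: split at 3 digits → 010° and 38.49443′; 10 + 38.49443/60 = 10.641574
  E ⇒ keep positive
Point 2:
  Lat: 47.732′ = 0.795533°; total 53.795533
  hemisphere S, so the sign is −
  λ: 20.0691′ = 0.334485°; total 0.334485
  hemisphere W, so the sign is −
Point 3:
  Latitude: split at 2 digits → 46° and 16.035′; 46 + 16.035/60 = 46.267250
  S → negative
  Longitude: degrees = first 3 digits = 146, minutes = 8.4801; 146 + 8.4801/60 = 146.141335
  E → positive

1. 26.34122, 10.64157
2. -53.79553, -0.33449
3. -46.26725, 146.14134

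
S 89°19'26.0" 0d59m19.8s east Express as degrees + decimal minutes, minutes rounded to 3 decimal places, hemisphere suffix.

Latitude: seconds/60 = 0.43333; minutes = 19 + 0.43333 = 19.43333
λ: 59 + 19.8/60 = 59.33000′

89° 19.433′ S, 0° 59.330′ E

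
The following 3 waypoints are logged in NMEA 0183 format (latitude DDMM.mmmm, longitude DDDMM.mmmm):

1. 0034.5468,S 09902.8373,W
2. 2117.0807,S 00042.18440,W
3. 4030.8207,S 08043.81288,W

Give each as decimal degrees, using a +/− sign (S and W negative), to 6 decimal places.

Point 1:
  Lat: degrees = first 2 digits = 0, minutes = 34.5468; 0 + 34.5468/60 = 0.5757800
  S → negative
  Lon: degrees = first 3 digits = 99, minutes = 2.8373; 99 + 2.8373/60 = 99.0472883
  W ⇒ negate
Point 2:
  φ: degrees = first 2 digits = 21, minutes = 17.0807; 21 + 17.0807/60 = 21.2846783
  S ⇒ negate
  λ: split at 3 digits → 000° and 42.1844′; 0 + 42.1844/60 = 0.7030733
  W ⇒ negate
Point 3:
  Lat: degrees = first 2 digits = 40, minutes = 30.8207; 40 + 30.8207/60 = 40.5136783
  S → negative
  λ: split at 3 digits → 080° and 43.81288′; 80 + 43.81288/60 = 80.7302147
  W ⇒ negate

1. -0.575780, -99.047288
2. -21.284678, -0.703073
3. -40.513678, -80.730215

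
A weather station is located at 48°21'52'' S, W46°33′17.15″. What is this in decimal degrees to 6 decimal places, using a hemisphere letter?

Lat: 48 + 21/60 + 52/3600 = 48.3644444
Longitude: 46° + 33/60 + 17.15/3600 = 46 + 0.550000 + 0.004764 = 46.5547639

48.364444° S, 46.554764° W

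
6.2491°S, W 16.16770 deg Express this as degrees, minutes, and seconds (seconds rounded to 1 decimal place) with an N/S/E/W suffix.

6°14′56.8″ S, 16°10′3.7″ W

Lat: 0.249100 × 60 = 14.94600′ → 14′, remainder × 60 = 56.760″
Lon: whole degrees 16; 10.06200′ → 10′ and 3.720″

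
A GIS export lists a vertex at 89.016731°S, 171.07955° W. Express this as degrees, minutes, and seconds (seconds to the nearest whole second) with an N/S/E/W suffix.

89°01′0″ S, 171°04′46″ W

φ: 0.016731° → 1.00386′; 0.00386 × 60 = 0.23″
Longitude: whole degrees 171; 4.77300′ → 4′ and 46.38″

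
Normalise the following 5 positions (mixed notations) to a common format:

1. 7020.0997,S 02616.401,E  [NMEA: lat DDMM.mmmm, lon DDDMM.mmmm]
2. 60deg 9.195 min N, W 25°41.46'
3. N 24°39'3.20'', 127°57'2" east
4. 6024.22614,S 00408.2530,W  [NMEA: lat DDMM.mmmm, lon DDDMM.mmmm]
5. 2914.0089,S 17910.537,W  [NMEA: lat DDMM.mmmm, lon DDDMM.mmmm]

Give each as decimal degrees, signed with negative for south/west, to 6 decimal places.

1. -70.334995, 26.273350
2. 60.153250, -25.691000
3. 24.650889, 127.950556
4. -60.403769, -4.137550
5. -29.233482, -179.175617

Point 1:
  Latitude: degrees = first 2 digits = 70, minutes = 20.0997; 70 + 20.0997/60 = 70.3349950
  hemisphere S, so the sign is −
  Longitude: split at 3 digits → 026° and 16.401′; 26 + 16.401/60 = 26.2733500
  E ⇒ keep positive
Point 2:
  Lat: 9.195′ = 0.153250°; total 60.1532500
  N ⇒ keep positive
  λ: 25 + 41.46/60 = 25.6910000
  W ⇒ negate
Point 3:
  Latitude: 39′ + 3.2″ = 39.05333′; 24 + 39.05333/60 = 24.6508889
  N ⇒ keep positive
  Lon: 127 + 57/60 + 2/3600 = 127.9505556
  E ⇒ keep positive
Point 4:
  Lat: degrees = first 2 digits = 60, minutes = 24.22614; 60 + 24.22614/60 = 60.4037690
  S → negative
  Lon: split at 3 digits → 004° and 8.253′; 4 + 8.253/60 = 4.1375500
  W → negative
Point 5:
  Latitude: split at 2 digits → 29° and 14.0089′; 29 + 14.0089/60 = 29.2334817
  hemisphere S, so the sign is −
  λ: split at 3 digits → 179° and 10.537′; 179 + 10.537/60 = 179.1756167
  W ⇒ negate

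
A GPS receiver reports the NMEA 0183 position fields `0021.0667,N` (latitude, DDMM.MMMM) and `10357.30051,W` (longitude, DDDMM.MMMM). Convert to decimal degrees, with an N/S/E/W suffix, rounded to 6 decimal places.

0.351112° N, 103.955009° W

φ: degrees = first 2 digits = 0, minutes = 21.0667; 0 + 21.0667/60 = 0.3511117
Longitude: split at 3 digits → 103° and 57.30051′; 103 + 57.30051/60 = 103.9550085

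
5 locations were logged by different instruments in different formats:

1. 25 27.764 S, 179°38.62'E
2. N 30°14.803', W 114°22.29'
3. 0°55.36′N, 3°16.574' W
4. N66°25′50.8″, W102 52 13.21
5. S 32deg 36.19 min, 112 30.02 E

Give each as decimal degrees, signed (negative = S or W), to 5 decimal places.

Point 1:
  Lat: 25 + 27.764/60 = 25.462733
  S → negative
  λ: 179 + 38.62/60 = 179.643667
  E ⇒ keep positive
Point 2:
  Latitude: 30 + 14.803/60 = 30.246717
  N → positive
  Lon: 114 + 22.29/60 = 114.371500
  W → negative
Point 3:
  Latitude: 55.36′ = 0.922667°; total 0.922667
  N ⇒ keep positive
  Longitude: 3 + 16.574/60 = 3.276233
  W ⇒ negate
Point 4:
  Latitude: 66 + 25/60 + 50.8/3600 = 66.430778
  N ⇒ keep positive
  Longitude: 102° + 52/60 + 13.21/3600 = 102 + 0.866667 + 0.003669 = 102.870336
  W ⇒ negate
Point 5:
  Latitude: 32 + 36.19/60 = 32.603167
  hemisphere S, so the sign is −
  λ: 30.02′ = 0.500333°; total 112.500333
  E ⇒ keep positive

1. -25.46273, 179.64367
2. 30.24672, -114.37150
3. 0.92267, -3.27623
4. 66.43078, -102.87034
5. -32.60317, 112.50033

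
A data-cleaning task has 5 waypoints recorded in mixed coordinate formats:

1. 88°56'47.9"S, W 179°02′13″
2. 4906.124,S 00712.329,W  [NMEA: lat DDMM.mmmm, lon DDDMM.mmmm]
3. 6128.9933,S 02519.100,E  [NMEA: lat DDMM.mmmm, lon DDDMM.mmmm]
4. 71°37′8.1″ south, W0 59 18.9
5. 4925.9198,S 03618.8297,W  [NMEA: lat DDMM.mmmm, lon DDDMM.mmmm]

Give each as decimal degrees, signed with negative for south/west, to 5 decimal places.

1. -88.94664, -179.03694
2. -49.10207, -7.20548
3. -61.48322, 25.31833
4. -71.61892, -0.98858
5. -49.43200, -36.31383

Point 1:
  Lat: 88 + 56/60 + 47.9/3600 = 88.946639
  hemisphere S, so the sign is −
  Longitude: 179 + 2/60 + 13/3600 = 179.036944
  W → negative
Point 2:
  Lat: degrees = first 2 digits = 49, minutes = 6.124; 49 + 6.124/60 = 49.102067
  S ⇒ negate
  λ: degrees = first 3 digits = 7, minutes = 12.329; 7 + 12.329/60 = 7.205483
  W ⇒ negate
Point 3:
  φ: degrees = first 2 digits = 61, minutes = 28.9933; 61 + 28.9933/60 = 61.483222
  S ⇒ negate
  Lon: split at 3 digits → 025° and 19.1′; 25 + 19.1/60 = 25.318333
  E ⇒ keep positive
Point 4:
  Latitude: 71 + 37/60 + 8.1/3600 = 71.618917
  S → negative
  λ: 0° + 59/60 + 18.9/3600 = 0 + 0.983333 + 0.005250 = 0.988583
  W ⇒ negate
Point 5:
  Lat: split at 2 digits → 49° and 25.9198′; 49 + 25.9198/60 = 49.431997
  S → negative
  Lon: degrees = first 3 digits = 36, minutes = 18.8297; 36 + 18.8297/60 = 36.313828
  W → negative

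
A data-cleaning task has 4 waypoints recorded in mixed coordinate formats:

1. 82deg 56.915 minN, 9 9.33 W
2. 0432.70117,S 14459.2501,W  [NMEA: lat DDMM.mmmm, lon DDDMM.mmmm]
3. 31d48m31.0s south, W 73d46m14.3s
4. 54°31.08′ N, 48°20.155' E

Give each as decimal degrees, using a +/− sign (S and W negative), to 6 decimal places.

1. 82.948583, -9.155500
2. -4.545020, -144.987502
3. -31.808611, -73.770639
4. 54.518000, 48.335917

Point 1:
  φ: 82 + 56.915/60 = 82.9485833
  N → positive
  λ: 9 + 9.33/60 = 9.1555000
  W ⇒ negate
Point 2:
  φ: degrees = first 2 digits = 4, minutes = 32.70117; 4 + 32.70117/60 = 4.5450195
  S ⇒ negate
  λ: degrees = first 3 digits = 144, minutes = 59.2501; 144 + 59.2501/60 = 144.9875017
  hemisphere W, so the sign is −
Point 3:
  φ: 48′ + 31″ = 48.51667′; 31 + 48.51667/60 = 31.8086111
  hemisphere S, so the sign is −
  Longitude: 73 + 46/60 + 14.3/3600 = 73.7706389
  hemisphere W, so the sign is −
Point 4:
  Lat: 54 + 31.08/60 = 54.5180000
  N ⇒ keep positive
  Longitude: 48 + 20.155/60 = 48.3359167
  E ⇒ keep positive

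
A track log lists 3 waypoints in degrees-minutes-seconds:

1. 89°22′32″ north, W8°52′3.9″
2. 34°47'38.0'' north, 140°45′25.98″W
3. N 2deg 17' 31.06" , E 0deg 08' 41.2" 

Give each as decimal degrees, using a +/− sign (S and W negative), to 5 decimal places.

Point 1:
  Latitude: 22′ + 32″ = 22.53333′; 89 + 22.53333/60 = 89.375556
  N ⇒ keep positive
  Lon: 8 + 52/60 + 3.9/3600 = 8.867750
  W ⇒ negate
Point 2:
  φ: 34° + 47/60 + 38/3600 = 34 + 0.783333 + 0.010556 = 34.793889
  N ⇒ keep positive
  λ: 140° + 45/60 + 25.98/3600 = 140 + 0.750000 + 0.007217 = 140.757217
  hemisphere W, so the sign is −
Point 3:
  φ: 2 + 17/60 + 31.06/3600 = 2.291961
  N ⇒ keep positive
  Longitude: 0° + 8/60 + 41.2/3600 = 0 + 0.133333 + 0.011444 = 0.144778
  E → positive

1. 89.37556, -8.86775
2. 34.79389, -140.75722
3. 2.29196, 0.14478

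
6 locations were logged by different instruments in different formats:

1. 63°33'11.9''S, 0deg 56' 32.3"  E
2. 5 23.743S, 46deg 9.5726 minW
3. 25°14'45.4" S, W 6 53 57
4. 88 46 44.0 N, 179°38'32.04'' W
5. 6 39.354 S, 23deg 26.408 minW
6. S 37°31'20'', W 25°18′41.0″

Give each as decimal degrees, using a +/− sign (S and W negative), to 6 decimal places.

1. -63.553306, 0.942306
2. -5.395717, -46.159543
3. -25.245944, -6.899167
4. 88.778889, -179.642233
5. -6.655900, -23.440133
6. -37.522222, -25.311389

Point 1:
  φ: 63 + 33/60 + 11.9/3600 = 63.5533056
  hemisphere S, so the sign is −
  Lon: 0 + 56/60 + 32.3/3600 = 0.9423056
  E ⇒ keep positive
Point 2:
  Lat: 23.743′ = 0.395717°; total 5.3957167
  S ⇒ negate
  Longitude: 46 + 9.5726/60 = 46.1595433
  W → negative
Point 3:
  Latitude: 25 + 14/60 + 45.4/3600 = 25.2459444
  S ⇒ negate
  Lon: 53′ + 57″ = 53.95000′; 6 + 53.95000/60 = 6.8991667
  W ⇒ negate
Point 4:
  Lat: 46′ + 44″ = 46.73333′; 88 + 46.73333/60 = 88.7788889
  N ⇒ keep positive
  Longitude: 179° + 38/60 + 32.04/3600 = 179 + 0.633333 + 0.008900 = 179.6422333
  hemisphere W, so the sign is −
Point 5:
  Latitude: 6 + 39.354/60 = 6.6559000
  hemisphere S, so the sign is −
  λ: 26.408′ = 0.440133°; total 23.4401333
  W ⇒ negate
Point 6:
  Latitude: 37 + 31/60 + 20/3600 = 37.5222222
  hemisphere S, so the sign is −
  λ: 25° + 18/60 + 41/3600 = 25 + 0.300000 + 0.011389 = 25.3113889
  W → negative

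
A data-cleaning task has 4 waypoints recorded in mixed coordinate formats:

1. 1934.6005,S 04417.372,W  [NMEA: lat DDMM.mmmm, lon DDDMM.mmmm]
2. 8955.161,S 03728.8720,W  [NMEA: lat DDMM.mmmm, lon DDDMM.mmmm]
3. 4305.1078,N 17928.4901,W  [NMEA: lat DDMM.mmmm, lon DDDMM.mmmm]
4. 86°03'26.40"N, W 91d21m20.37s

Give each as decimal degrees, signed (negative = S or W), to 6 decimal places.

1. -19.576675, -44.289533
2. -89.919350, -37.481200
3. 43.085130, -179.474835
4. 86.057333, -91.355658

Point 1:
  Lat: split at 2 digits → 19° and 34.6005′; 19 + 34.6005/60 = 19.5766750
  S → negative
  Longitude: split at 3 digits → 044° and 17.372′; 44 + 17.372/60 = 44.2895333
  W ⇒ negate
Point 2:
  Lat: split at 2 digits → 89° and 55.161′; 89 + 55.161/60 = 89.9193500
  hemisphere S, so the sign is −
  Longitude: split at 3 digits → 037° and 28.872′; 37 + 28.872/60 = 37.4812000
  W → negative
Point 3:
  φ: split at 2 digits → 43° and 5.1078′; 43 + 5.1078/60 = 43.0851300
  N → positive
  Longitude: split at 3 digits → 179° and 28.4901′; 179 + 28.4901/60 = 179.4748350
  hemisphere W, so the sign is −
Point 4:
  Lat: 3′ + 26.4″ = 3.44000′; 86 + 3.44000/60 = 86.0573333
  N → positive
  Lon: 91 + 21/60 + 20.37/3600 = 91.3556583
  W ⇒ negate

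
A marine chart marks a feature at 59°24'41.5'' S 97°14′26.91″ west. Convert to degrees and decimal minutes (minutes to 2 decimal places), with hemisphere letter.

59° 24.69′ S, 97° 14.45′ W

φ: seconds/60 = 0.69167; minutes = 24 + 0.69167 = 24.6917
Longitude: 14 + 26.91/60 = 14.4485′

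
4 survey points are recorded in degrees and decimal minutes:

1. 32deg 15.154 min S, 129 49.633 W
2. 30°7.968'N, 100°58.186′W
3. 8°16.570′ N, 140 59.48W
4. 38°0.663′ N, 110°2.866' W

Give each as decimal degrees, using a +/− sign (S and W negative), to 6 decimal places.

1. -32.252567, -129.827217
2. 30.132800, -100.969767
3. 8.276167, -140.991333
4. 38.011050, -110.047767

Point 1:
  Latitude: 32 + 15.154/60 = 32.2525667
  hemisphere S, so the sign is −
  Lon: 129 + 49.633/60 = 129.8272167
  W ⇒ negate
Point 2:
  Lat: 30 + 7.968/60 = 30.1328000
  N → positive
  Lon: 58.186′ = 0.969767°; total 100.9697667
  W ⇒ negate
Point 3:
  Lat: 16.57′ = 0.276167°; total 8.2761667
  N → positive
  Lon: 59.48′ = 0.991333°; total 140.9913333
  hemisphere W, so the sign is −
Point 4:
  φ: 0.663′ = 0.011050°; total 38.0110500
  N ⇒ keep positive
  Longitude: 2.866′ = 0.047767°; total 110.0477667
  W → negative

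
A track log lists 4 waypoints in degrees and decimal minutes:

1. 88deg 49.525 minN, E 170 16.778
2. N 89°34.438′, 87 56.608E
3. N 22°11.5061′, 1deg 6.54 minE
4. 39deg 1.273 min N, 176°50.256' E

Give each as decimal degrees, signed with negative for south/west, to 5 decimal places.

Point 1:
  Lat: 49.525′ = 0.825417°; total 88.825417
  N → positive
  Longitude: 16.778′ = 0.279633°; total 170.279633
  E ⇒ keep positive
Point 2:
  φ: 89 + 34.438/60 = 89.573967
  N ⇒ keep positive
  Lon: 87 + 56.608/60 = 87.943467
  E → positive
Point 3:
  φ: 11.5061′ = 0.191768°; total 22.191768
  N ⇒ keep positive
  Lon: 6.54′ = 0.109000°; total 1.109000
  E ⇒ keep positive
Point 4:
  Lat: 39 + 1.273/60 = 39.021217
  N → positive
  Longitude: 50.256′ = 0.837600°; total 176.837600
  E → positive

1. 88.82542, 170.27963
2. 89.57397, 87.94347
3. 22.19177, 1.10900
4. 39.02122, 176.83760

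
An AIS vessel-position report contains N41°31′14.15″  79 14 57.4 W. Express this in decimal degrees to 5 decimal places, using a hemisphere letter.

Lat: 31′ + 14.15″ = 31.23583′; 41 + 31.23583/60 = 41.520597
Longitude: 79 + 14/60 + 57.4/3600 = 79.249278

41.52060° N, 79.24928° W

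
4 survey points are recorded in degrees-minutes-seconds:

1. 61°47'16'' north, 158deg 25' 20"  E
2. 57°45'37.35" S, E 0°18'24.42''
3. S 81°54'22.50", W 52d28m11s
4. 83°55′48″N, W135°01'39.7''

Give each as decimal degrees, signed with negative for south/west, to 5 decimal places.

Point 1:
  Lat: 61 + 47/60 + 16/3600 = 61.787778
  N → positive
  Longitude: 25′ + 20″ = 25.33333′; 158 + 25.33333/60 = 158.422222
  E → positive
Point 2:
  φ: 57 + 45/60 + 37.35/3600 = 57.760375
  S → negative
  Longitude: 18′ + 24.42″ = 18.40700′; 0 + 18.40700/60 = 0.306783
  E → positive
Point 3:
  Latitude: 81 + 54/60 + 22.5/3600 = 81.906250
  hemisphere S, so the sign is −
  Longitude: 28′ + 11″ = 28.18333′; 52 + 28.18333/60 = 52.469722
  W ⇒ negate
Point 4:
  Latitude: 55′ + 48″ = 55.80000′; 83 + 55.80000/60 = 83.930000
  N ⇒ keep positive
  λ: 135° + 1/60 + 39.7/3600 = 135 + 0.016667 + 0.011028 = 135.027694
  hemisphere W, so the sign is −

1. 61.78778, 158.42222
2. -57.76038, 0.30678
3. -81.90625, -52.46972
4. 83.93000, -135.02769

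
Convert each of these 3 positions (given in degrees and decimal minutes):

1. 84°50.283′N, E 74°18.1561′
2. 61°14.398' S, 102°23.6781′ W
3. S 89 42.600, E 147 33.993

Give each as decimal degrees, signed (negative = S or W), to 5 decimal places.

1. 84.83805, 74.30260
2. -61.23997, -102.39464
3. -89.71000, 147.56655

Point 1:
  Lat: 50.283′ = 0.838050°; total 84.838050
  N → positive
  Longitude: 18.1561′ = 0.302602°; total 74.302602
  E ⇒ keep positive
Point 2:
  Latitude: 61 + 14.398/60 = 61.239967
  S → negative
  Longitude: 23.6781′ = 0.394635°; total 102.394635
  W → negative
Point 3:
  φ: 42.6′ = 0.710000°; total 89.710000
  hemisphere S, so the sign is −
  Longitude: 147 + 33.993/60 = 147.566550
  E → positive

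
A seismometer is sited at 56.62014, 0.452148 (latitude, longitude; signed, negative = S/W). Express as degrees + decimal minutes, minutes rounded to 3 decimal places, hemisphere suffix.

56° 37.208′ N, 0° 27.129′ E

Latitude: 56° + 0.620140 × 60 = 56° 37.20840′
λ: 0° + 0.452148 × 60 = 0° 27.12888′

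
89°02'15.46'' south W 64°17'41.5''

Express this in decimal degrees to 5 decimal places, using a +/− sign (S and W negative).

Latitude: 2′ + 15.46″ = 2.25767′; 89 + 2.25767/60 = 89.037628
hemisphere S, so the sign is −
Lon: 64° + 17/60 + 41.5/3600 = 64 + 0.283333 + 0.011528 = 64.294861
hemisphere W, so the sign is −

-89.03763, -64.29486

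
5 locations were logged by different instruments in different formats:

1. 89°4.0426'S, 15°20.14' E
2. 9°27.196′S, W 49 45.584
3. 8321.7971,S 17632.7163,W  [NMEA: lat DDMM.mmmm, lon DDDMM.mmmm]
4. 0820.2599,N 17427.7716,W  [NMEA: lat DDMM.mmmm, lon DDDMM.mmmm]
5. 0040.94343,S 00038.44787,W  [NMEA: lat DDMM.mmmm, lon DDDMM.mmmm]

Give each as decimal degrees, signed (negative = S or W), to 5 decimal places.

Point 1:
  Lat: 89 + 4.0426/60 = 89.067377
  S → negative
  Longitude: 15 + 20.14/60 = 15.335667
  E ⇒ keep positive
Point 2:
  φ: 9 + 27.196/60 = 9.453267
  hemisphere S, so the sign is −
  Longitude: 45.584′ = 0.759733°; total 49.759733
  W → negative
Point 3:
  Lat: degrees = first 2 digits = 83, minutes = 21.7971; 83 + 21.7971/60 = 83.363285
  hemisphere S, so the sign is −
  Lon: split at 3 digits → 176° and 32.7163′; 176 + 32.7163/60 = 176.545272
  hemisphere W, so the sign is −
Point 4:
  Lat: degrees = first 2 digits = 8, minutes = 20.2599; 8 + 20.2599/60 = 8.337665
  N ⇒ keep positive
  Longitude: split at 3 digits → 174° and 27.7716′; 174 + 27.7716/60 = 174.462860
  W ⇒ negate
Point 5:
  Latitude: degrees = first 2 digits = 0, minutes = 40.94343; 0 + 40.94343/60 = 0.682391
  hemisphere S, so the sign is −
  Lon: degrees = first 3 digits = 0, minutes = 38.44787; 0 + 38.44787/60 = 0.640798
  W → negative

1. -89.06738, 15.33567
2. -9.45327, -49.75973
3. -83.36329, -176.54527
4. 8.33767, -174.46286
5. -0.68239, -0.64080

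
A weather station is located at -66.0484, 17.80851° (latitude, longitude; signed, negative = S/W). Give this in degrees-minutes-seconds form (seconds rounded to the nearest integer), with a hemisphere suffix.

66°02′54″ S, 17°48′31″ E

Latitude is negative → S; |value| = 66.048400
Latitude: 0.048400 × 60 = 2.90400′ → 2′, remainder × 60 = 54.24″
Longitude: whole degrees 17; 48.51060′ → 48′ and 30.64″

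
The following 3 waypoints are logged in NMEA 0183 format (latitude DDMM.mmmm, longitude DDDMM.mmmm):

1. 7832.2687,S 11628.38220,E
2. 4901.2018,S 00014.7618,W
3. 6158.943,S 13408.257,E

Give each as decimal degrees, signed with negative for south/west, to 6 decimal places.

1. -78.537812, 116.473037
2. -49.020030, -0.246030
3. -61.982383, 134.137617

Point 1:
  φ: split at 2 digits → 78° and 32.2687′; 78 + 32.2687/60 = 78.5378117
  S → negative
  Lon: split at 3 digits → 116° and 28.3822′; 116 + 28.3822/60 = 116.4730367
  E → positive
Point 2:
  Latitude: split at 2 digits → 49° and 1.2018′; 49 + 1.2018/60 = 49.0200300
  hemisphere S, so the sign is −
  λ: split at 3 digits → 000° and 14.7618′; 0 + 14.7618/60 = 0.2460300
  W ⇒ negate
Point 3:
  φ: split at 2 digits → 61° and 58.943′; 61 + 58.943/60 = 61.9823833
  hemisphere S, so the sign is −
  Lon: split at 3 digits → 134° and 8.257′; 134 + 8.257/60 = 134.1376167
  E ⇒ keep positive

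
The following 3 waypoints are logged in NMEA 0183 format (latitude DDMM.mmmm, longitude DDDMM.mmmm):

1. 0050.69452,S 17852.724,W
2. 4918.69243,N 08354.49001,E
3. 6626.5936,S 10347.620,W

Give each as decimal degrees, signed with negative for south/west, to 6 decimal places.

Point 1:
  φ: split at 2 digits → 00° and 50.69452′; 0 + 50.69452/60 = 0.8449087
  S ⇒ negate
  Lon: split at 3 digits → 178° and 52.724′; 178 + 52.724/60 = 178.8787333
  W ⇒ negate
Point 2:
  Latitude: split at 2 digits → 49° and 18.69243′; 49 + 18.69243/60 = 49.3115405
  N ⇒ keep positive
  Longitude: split at 3 digits → 083° and 54.49001′; 83 + 54.49001/60 = 83.9081668
  E ⇒ keep positive
Point 3:
  φ: degrees = first 2 digits = 66, minutes = 26.5936; 66 + 26.5936/60 = 66.4432267
  S ⇒ negate
  Lon: split at 3 digits → 103° and 47.62′; 103 + 47.62/60 = 103.7936667
  W → negative

1. -0.844909, -178.878733
2. 49.311541, 83.908167
3. -66.443227, -103.793667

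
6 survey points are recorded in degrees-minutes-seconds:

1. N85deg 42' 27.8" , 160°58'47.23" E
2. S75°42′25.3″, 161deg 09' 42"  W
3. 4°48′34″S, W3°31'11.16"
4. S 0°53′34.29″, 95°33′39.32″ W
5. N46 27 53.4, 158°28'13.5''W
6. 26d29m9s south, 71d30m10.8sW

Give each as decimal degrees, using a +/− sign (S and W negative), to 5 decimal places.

Point 1:
  Lat: 85 + 42/60 + 27.8/3600 = 85.707722
  N ⇒ keep positive
  Lon: 160° + 58/60 + 47.23/3600 = 160 + 0.966667 + 0.013119 = 160.979786
  E ⇒ keep positive
Point 2:
  φ: 42′ + 25.3″ = 42.42167′; 75 + 42.42167/60 = 75.707028
  S ⇒ negate
  Lon: 161 + 9/60 + 42/3600 = 161.161667
  hemisphere W, so the sign is −
Point 3:
  Lat: 4° + 48/60 + 34/3600 = 4 + 0.800000 + 0.009444 = 4.809444
  S ⇒ negate
  Lon: 31′ + 11.16″ = 31.18600′; 3 + 31.18600/60 = 3.519767
  hemisphere W, so the sign is −
Point 4:
  φ: 0 + 53/60 + 34.29/3600 = 0.892858
  S ⇒ negate
  λ: 95° + 33/60 + 39.32/3600 = 95 + 0.550000 + 0.010922 = 95.560922
  hemisphere W, so the sign is −
Point 5:
  Latitude: 46° + 27/60 + 53.4/3600 = 46 + 0.450000 + 0.014833 = 46.464833
  N ⇒ keep positive
  λ: 28′ + 13.5″ = 28.22500′; 158 + 28.22500/60 = 158.470417
  W → negative
Point 6:
  Latitude: 26 + 29/60 + 9/3600 = 26.485833
  hemisphere S, so the sign is −
  Longitude: 71° + 30/60 + 10.8/3600 = 71 + 0.500000 + 0.003000 = 71.503000
  W → negative

1. 85.70772, 160.97979
2. -75.70703, -161.16167
3. -4.80944, -3.51977
4. -0.89286, -95.56092
5. 46.46483, -158.47042
6. -26.48583, -71.50300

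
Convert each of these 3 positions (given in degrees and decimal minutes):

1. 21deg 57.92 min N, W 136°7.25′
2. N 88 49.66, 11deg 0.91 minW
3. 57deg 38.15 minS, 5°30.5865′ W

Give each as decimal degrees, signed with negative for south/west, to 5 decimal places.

Point 1:
  Latitude: 57.92′ = 0.965333°; total 21.965333
  N → positive
  Lon: 136 + 7.25/60 = 136.120833
  W ⇒ negate
Point 2:
  φ: 49.66′ = 0.827667°; total 88.827667
  N → positive
  Lon: 11 + 0.91/60 = 11.015167
  W → negative
Point 3:
  Latitude: 38.15′ = 0.635833°; total 57.635833
  S ⇒ negate
  Longitude: 30.5865′ = 0.509775°; total 5.509775
  hemisphere W, so the sign is −

1. 21.96533, -136.12083
2. 88.82767, -11.01517
3. -57.63583, -5.50978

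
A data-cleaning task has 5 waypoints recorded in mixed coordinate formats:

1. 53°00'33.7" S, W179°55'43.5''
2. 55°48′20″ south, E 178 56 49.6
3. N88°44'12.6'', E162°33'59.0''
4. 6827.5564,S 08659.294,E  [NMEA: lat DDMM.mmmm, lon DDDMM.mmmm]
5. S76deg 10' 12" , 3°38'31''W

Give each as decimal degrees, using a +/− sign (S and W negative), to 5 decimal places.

Point 1:
  Lat: 0′ + 33.7″ = 0.56167′; 53 + 0.56167/60 = 53.009361
  S ⇒ negate
  Lon: 179 + 55/60 + 43.5/3600 = 179.928750
  W → negative
Point 2:
  Lat: 55° + 48/60 + 20/3600 = 55 + 0.800000 + 0.005556 = 55.805556
  S ⇒ negate
  Longitude: 178° + 56/60 + 49.6/3600 = 178 + 0.933333 + 0.013778 = 178.947111
  E → positive
Point 3:
  Latitude: 88 + 44/60 + 12.6/3600 = 88.736833
  N → positive
  Lon: 162° + 33/60 + 59/3600 = 162 + 0.550000 + 0.016389 = 162.566389
  E → positive
Point 4:
  Latitude: split at 2 digits → 68° and 27.5564′; 68 + 27.5564/60 = 68.459273
  hemisphere S, so the sign is −
  Longitude: split at 3 digits → 086° and 59.294′; 86 + 59.294/60 = 86.988233
  E ⇒ keep positive
Point 5:
  φ: 76° + 10/60 + 12/3600 = 76 + 0.166667 + 0.003333 = 76.170000
  S ⇒ negate
  λ: 38′ + 31″ = 38.51667′; 3 + 38.51667/60 = 3.641944
  hemisphere W, so the sign is −

1. -53.00936, -179.92875
2. -55.80556, 178.94711
3. 88.73683, 162.56639
4. -68.45927, 86.98823
5. -76.17000, -3.64194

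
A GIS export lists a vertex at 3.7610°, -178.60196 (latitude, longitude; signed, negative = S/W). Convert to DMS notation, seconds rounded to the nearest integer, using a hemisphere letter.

3°45′40″ N, 178°36′7″ W

φ: 0.761000° → 45.66000′; 0.66000 × 60 = 39.60″
Longitude is negative → W; |value| = 178.601960
Lon: 0.601960° → 36.11760′; 0.11760 × 60 = 7.06″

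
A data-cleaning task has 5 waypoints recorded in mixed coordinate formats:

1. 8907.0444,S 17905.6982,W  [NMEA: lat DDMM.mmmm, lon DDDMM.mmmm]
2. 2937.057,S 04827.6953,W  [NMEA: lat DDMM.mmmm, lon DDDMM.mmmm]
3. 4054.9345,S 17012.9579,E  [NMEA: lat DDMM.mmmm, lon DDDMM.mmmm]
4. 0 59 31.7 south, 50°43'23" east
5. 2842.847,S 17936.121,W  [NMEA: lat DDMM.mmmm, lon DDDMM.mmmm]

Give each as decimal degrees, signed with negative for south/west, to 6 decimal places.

1. -89.117407, -179.094970
2. -29.617617, -48.461588
3. -40.915575, 170.215965
4. -0.992139, 50.723056
5. -28.714117, -179.602017

Point 1:
  Latitude: split at 2 digits → 89° and 7.0444′; 89 + 7.0444/60 = 89.1174067
  S → negative
  Longitude: degrees = first 3 digits = 179, minutes = 5.6982; 179 + 5.6982/60 = 179.0949700
  W ⇒ negate
Point 2:
  Latitude: degrees = first 2 digits = 29, minutes = 37.057; 29 + 37.057/60 = 29.6176167
  S ⇒ negate
  λ: degrees = first 3 digits = 48, minutes = 27.6953; 48 + 27.6953/60 = 48.4615883
  W → negative
Point 3:
  Latitude: split at 2 digits → 40° and 54.9345′; 40 + 54.9345/60 = 40.9155750
  hemisphere S, so the sign is −
  λ: degrees = first 3 digits = 170, minutes = 12.9579; 170 + 12.9579/60 = 170.2159650
  E → positive
Point 4:
  Lat: 0 + 59/60 + 31.7/3600 = 0.9921389
  S → negative
  λ: 50 + 43/60 + 23/3600 = 50.7230556
  E → positive
Point 5:
  Latitude: split at 2 digits → 28° and 42.847′; 28 + 42.847/60 = 28.7141167
  hemisphere S, so the sign is −
  λ: split at 3 digits → 179° and 36.121′; 179 + 36.121/60 = 179.6020167
  W → negative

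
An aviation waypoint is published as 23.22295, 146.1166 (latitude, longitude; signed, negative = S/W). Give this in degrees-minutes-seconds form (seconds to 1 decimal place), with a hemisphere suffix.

23°13′22.6″ N, 146°06′59.8″ E

Lat: whole degrees 23; 13.37700′ → 13′ and 22.620″
Lon: whole degrees 146; 6.99600′ → 6′ and 59.760″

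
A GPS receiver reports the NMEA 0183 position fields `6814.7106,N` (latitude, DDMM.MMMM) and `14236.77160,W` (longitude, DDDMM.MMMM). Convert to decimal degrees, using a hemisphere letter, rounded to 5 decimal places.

68.24518° N, 142.61286° W

Latitude: split at 2 digits → 68° and 14.7106′; 68 + 14.7106/60 = 68.245177
Longitude: split at 3 digits → 142° and 36.7716′; 142 + 36.7716/60 = 142.612860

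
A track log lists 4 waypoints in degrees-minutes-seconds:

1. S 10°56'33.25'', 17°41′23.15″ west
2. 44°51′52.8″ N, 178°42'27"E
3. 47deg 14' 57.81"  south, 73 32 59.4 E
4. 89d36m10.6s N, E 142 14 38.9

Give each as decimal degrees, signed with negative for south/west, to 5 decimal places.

Point 1:
  Lat: 10° + 56/60 + 33.25/3600 = 10 + 0.933333 + 0.009236 = 10.942569
  S → negative
  Lon: 17 + 41/60 + 23.15/3600 = 17.689764
  hemisphere W, so the sign is −
Point 2:
  Lat: 51′ + 52.8″ = 51.88000′; 44 + 51.88000/60 = 44.864667
  N → positive
  Longitude: 178 + 42/60 + 27/3600 = 178.707500
  E → positive
Point 3:
  Latitude: 14′ + 57.81″ = 14.96350′; 47 + 14.96350/60 = 47.249392
  hemisphere S, so the sign is −
  Longitude: 32′ + 59.4″ = 32.99000′; 73 + 32.99000/60 = 73.549833
  E → positive
Point 4:
  Latitude: 89° + 36/60 + 10.6/3600 = 89 + 0.600000 + 0.002944 = 89.602944
  N ⇒ keep positive
  Lon: 142° + 14/60 + 38.9/3600 = 142 + 0.233333 + 0.010806 = 142.244139
  E → positive

1. -10.94257, -17.68976
2. 44.86467, 178.70750
3. -47.24939, 73.54983
4. 89.60294, 142.24414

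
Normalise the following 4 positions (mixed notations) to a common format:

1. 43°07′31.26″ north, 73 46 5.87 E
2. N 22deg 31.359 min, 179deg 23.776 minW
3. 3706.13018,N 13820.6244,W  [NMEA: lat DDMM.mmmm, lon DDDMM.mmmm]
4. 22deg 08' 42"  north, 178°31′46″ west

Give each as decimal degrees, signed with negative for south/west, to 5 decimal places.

Point 1:
  Latitude: 43° + 7/60 + 31.26/3600 = 43 + 0.116667 + 0.008683 = 43.125350
  N ⇒ keep positive
  Longitude: 73 + 46/60 + 5.87/3600 = 73.768297
  E ⇒ keep positive
Point 2:
  φ: 31.359′ = 0.522650°; total 22.522650
  N → positive
  λ: 23.776′ = 0.396267°; total 179.396267
  hemisphere W, so the sign is −
Point 3:
  Lat: split at 2 digits → 37° and 6.13018′; 37 + 6.13018/60 = 37.102170
  N → positive
  λ: split at 3 digits → 138° and 20.6244′; 138 + 20.6244/60 = 138.343740
  hemisphere W, so the sign is −
Point 4:
  φ: 22° + 8/60 + 42/3600 = 22 + 0.133333 + 0.011667 = 22.145000
  N ⇒ keep positive
  λ: 178 + 31/60 + 46/3600 = 178.529444
  W ⇒ negate

1. 43.12535, 73.76830
2. 22.52265, -179.39627
3. 37.10217, -138.34374
4. 22.14500, -178.52944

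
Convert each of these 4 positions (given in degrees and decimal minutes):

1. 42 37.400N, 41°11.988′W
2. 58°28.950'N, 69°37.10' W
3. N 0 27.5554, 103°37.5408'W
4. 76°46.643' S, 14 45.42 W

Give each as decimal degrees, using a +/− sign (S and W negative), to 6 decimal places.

1. 42.623333, -41.199800
2. 58.482500, -69.618333
3. 0.459257, -103.625680
4. -76.777383, -14.757000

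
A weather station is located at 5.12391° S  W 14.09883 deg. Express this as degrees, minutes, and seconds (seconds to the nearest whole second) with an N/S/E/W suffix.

5°07′26″ S, 14°05′56″ W

Lat: 0.123910° → 7.43460′; 0.43460 × 60 = 26.08″
Lon: 0.098830 × 60 = 5.92980′ → 5′, remainder × 60 = 55.79″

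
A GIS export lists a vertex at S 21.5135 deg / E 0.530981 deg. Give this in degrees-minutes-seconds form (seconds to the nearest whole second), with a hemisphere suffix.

21°30′49″ S, 0°31′52″ E

φ: 0.513500 × 60 = 30.81000′ → 30′, remainder × 60 = 48.60″
Lon: whole degrees 0; 31.85886′ → 31′ and 51.53″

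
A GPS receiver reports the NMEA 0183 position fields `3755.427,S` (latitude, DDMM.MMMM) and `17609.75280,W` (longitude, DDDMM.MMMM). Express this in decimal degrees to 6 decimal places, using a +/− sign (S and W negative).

-37.923783, -176.162547

Lat: degrees = first 2 digits = 37, minutes = 55.427; 37 + 55.427/60 = 37.9237833
hemisphere S, so the sign is −
Longitude: degrees = first 3 digits = 176, minutes = 9.7528; 176 + 9.7528/60 = 176.1625467
hemisphere W, so the sign is −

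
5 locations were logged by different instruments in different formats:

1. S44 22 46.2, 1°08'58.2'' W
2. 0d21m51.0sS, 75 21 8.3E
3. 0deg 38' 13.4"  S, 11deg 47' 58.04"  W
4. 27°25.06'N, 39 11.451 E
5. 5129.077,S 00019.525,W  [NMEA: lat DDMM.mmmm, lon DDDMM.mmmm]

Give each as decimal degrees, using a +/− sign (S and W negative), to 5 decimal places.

1. -44.37950, -1.14950
2. -0.36417, 75.35231
3. -0.63706, -11.79946
4. 27.41767, 39.19085
5. -51.48462, -0.32542

Point 1:
  φ: 44° + 22/60 + 46.2/3600 = 44 + 0.366667 + 0.012833 = 44.379500
  S ⇒ negate
  Lon: 1° + 8/60 + 58.2/3600 = 1 + 0.133333 + 0.016167 = 1.149500
  hemisphere W, so the sign is −
Point 2:
  φ: 0° + 21/60 + 51/3600 = 0 + 0.350000 + 0.014167 = 0.364167
  hemisphere S, so the sign is −
  Longitude: 75° + 21/60 + 8.3/3600 = 75 + 0.350000 + 0.002306 = 75.352306
  E → positive
Point 3:
  Latitude: 0 + 38/60 + 13.4/3600 = 0.637056
  S → negative
  Lon: 47′ + 58.04″ = 47.96733′; 11 + 47.96733/60 = 11.799456
  W ⇒ negate
Point 4:
  φ: 27 + 25.06/60 = 27.417667
  N → positive
  λ: 11.451′ = 0.190850°; total 39.190850
  E → positive
Point 5:
  φ: degrees = first 2 digits = 51, minutes = 29.077; 51 + 29.077/60 = 51.484617
  hemisphere S, so the sign is −
  λ: degrees = first 3 digits = 0, minutes = 19.525; 0 + 19.525/60 = 0.325417
  hemisphere W, so the sign is −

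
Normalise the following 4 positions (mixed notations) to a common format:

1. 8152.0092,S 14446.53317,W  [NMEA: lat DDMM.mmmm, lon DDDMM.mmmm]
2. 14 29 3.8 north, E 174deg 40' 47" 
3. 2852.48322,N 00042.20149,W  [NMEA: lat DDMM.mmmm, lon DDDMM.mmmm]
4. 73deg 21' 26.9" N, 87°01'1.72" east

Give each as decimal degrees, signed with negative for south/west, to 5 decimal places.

1. -81.86682, -144.77555
2. 14.48439, 174.67972
3. 28.87472, -0.70336
4. 73.35747, 87.01714

Point 1:
  Latitude: split at 2 digits → 81° and 52.0092′; 81 + 52.0092/60 = 81.866820
  S ⇒ negate
  λ: degrees = first 3 digits = 144, minutes = 46.53317; 144 + 46.53317/60 = 144.775553
  W ⇒ negate
Point 2:
  Latitude: 29′ + 3.8″ = 29.06333′; 14 + 29.06333/60 = 14.484389
  N → positive
  λ: 40′ + 47″ = 40.78333′; 174 + 40.78333/60 = 174.679722
  E ⇒ keep positive
Point 3:
  φ: degrees = first 2 digits = 28, minutes = 52.48322; 28 + 52.48322/60 = 28.874720
  N ⇒ keep positive
  λ: split at 3 digits → 000° and 42.20149′; 0 + 42.20149/60 = 0.703358
  hemisphere W, so the sign is −
Point 4:
  φ: 21′ + 26.9″ = 21.44833′; 73 + 21.44833/60 = 73.357472
  N → positive
  Lon: 87° + 1/60 + 1.72/3600 = 87 + 0.016667 + 0.000478 = 87.017144
  E → positive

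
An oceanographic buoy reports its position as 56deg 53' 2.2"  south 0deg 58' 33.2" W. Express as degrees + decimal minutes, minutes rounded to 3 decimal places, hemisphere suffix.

56° 53.037′ S, 0° 58.553′ W

Latitude: 53 + 2.2/60 = 53.03667′
Lon: seconds/60 = 0.55333; minutes = 58 + 0.55333 = 58.55333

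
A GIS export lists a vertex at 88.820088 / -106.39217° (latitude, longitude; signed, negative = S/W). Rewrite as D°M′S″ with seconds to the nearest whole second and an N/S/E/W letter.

Lat: 0.820088 × 60 = 49.20528′ → 49′, remainder × 60 = 12.32″
Longitude is negative → W; |value| = 106.392170
Longitude: 0.392170 × 60 = 23.53020′ → 23′, remainder × 60 = 31.81″

88°49′12″ N, 106°23′32″ W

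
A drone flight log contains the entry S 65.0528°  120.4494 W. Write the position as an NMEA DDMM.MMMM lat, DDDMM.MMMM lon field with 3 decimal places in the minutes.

6503.168,S / 12026.964,W

Lat: fractional part 0.052800 → 3.16800 minutes
Longitude: fractional part 0.449400 → 26.96400 minutes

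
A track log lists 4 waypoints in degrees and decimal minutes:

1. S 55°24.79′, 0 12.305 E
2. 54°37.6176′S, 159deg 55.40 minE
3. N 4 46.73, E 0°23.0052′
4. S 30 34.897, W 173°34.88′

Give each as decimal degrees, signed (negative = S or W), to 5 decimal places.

1. -55.41317, 0.20508
2. -54.62696, 159.92333
3. 4.77883, 0.38342
4. -30.58162, -173.58133

Point 1:
  Lat: 24.79′ = 0.413167°; total 55.413167
  S → negative
  λ: 0 + 12.305/60 = 0.205083
  E ⇒ keep positive
Point 2:
  φ: 37.6176′ = 0.626960°; total 54.626960
  hemisphere S, so the sign is −
  Longitude: 159 + 55.4/60 = 159.923333
  E → positive
Point 3:
  Latitude: 46.73′ = 0.778833°; total 4.778833
  N ⇒ keep positive
  Longitude: 23.0052′ = 0.383420°; total 0.383420
  E ⇒ keep positive
Point 4:
  Latitude: 34.897′ = 0.581617°; total 30.581617
  S → negative
  Longitude: 34.88′ = 0.581333°; total 173.581333
  W → negative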